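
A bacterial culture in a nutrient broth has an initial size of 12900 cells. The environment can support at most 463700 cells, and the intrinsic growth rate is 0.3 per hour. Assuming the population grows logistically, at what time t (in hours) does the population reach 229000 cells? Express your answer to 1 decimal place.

A = (K − N₀)/N₀ = (463700 − 12900)/12900 = 34.946.
Solve 463700/(1 + 34.946·e^(−0.3t)) = 229000: 1 + 34.946·e^(−0.3t) = 2.0249, so e^(−0.3t) = 0.0293281.
−0.3·t = ln(0.0293281) = -3.5292, so t = 3.5292/0.3 = 11.764.

11.8 hours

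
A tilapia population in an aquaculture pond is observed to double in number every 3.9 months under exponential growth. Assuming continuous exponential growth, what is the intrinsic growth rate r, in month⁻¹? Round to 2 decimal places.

r = ln(2)/t_d = 0.6931/3.9 = 0.17773.

0.18 per month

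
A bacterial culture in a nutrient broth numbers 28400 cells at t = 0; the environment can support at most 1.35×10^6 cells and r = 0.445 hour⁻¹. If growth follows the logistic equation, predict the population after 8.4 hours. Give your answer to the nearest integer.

A = (K − N₀)/N₀ = (1.35×10^6 − 28400)/28400 = 46.535.
N(t) = K/(1 + A·e^(−rt)) = 1.35×10^6/(1 + 46.535×e^(−0.445×8.4)).
e^(−3.738) = 0.023802; denominator = 1 + 46.535×0.023802 = 2.1076.
N = 1.35×10^6/2.1076 = 640534.

640534 cells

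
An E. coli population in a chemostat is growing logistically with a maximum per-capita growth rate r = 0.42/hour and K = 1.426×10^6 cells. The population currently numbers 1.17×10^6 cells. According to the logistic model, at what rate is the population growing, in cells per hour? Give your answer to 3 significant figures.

88200 cells per hour

dN/dt = rN(1 − N/K) = 0.42 × 1.17×10^6 × (1 − 1.17×10^6/1.426×10^6).
1 − 1.17×10^6/1.426×10^6 = 0.17952; dN/dt = 0.42 × 1.17×10^6 × 0.17952 = 88218.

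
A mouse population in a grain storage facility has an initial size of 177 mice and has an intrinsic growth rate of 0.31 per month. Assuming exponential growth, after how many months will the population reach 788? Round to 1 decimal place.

4.8 months

Set N₀·e^(rt) = 788: e^(0.31·t) = 788/177 = 4.452.
0.31·t = ln(4.452) = 1.4933, so t = 1.4933/0.31 = 4.8173.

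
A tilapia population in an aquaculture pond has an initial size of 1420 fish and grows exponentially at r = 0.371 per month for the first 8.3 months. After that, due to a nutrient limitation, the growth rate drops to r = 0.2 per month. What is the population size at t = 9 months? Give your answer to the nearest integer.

35515 fish

Phase 1: N(8.3) = 1420·e^(0.371×8.3) = 1420·e^3.079 = 30875.3.
Phase 2 runs for 9 − 8.3 = 0.7 months at r = 0.2.
N(9) = 30875.3·e^(0.2×0.7) = 30875.3·e^0.14 = 35515.1.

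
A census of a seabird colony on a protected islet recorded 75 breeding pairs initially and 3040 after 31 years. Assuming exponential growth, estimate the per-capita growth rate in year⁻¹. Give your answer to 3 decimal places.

0.119 per year

From N(t) = N₀·e^(rt): e^(r·31) = 3040/75 = 40.533.
r·31 = ln(40.533) = 3.7021, so r = 3.7021/31 = 0.11942.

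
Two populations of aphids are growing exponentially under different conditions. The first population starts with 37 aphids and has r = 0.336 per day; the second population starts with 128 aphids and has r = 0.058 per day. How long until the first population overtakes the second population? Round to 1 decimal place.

4.5 days

Set 37·e^(0.336t) = 128·e^(0.058t).
e^((0.336 − 0.058)t) = 128/37 → e^(0.278·t) = 3.4595.
0.278·t = ln(3.4595) = 1.2411, so t = 1.2411/0.278 = 4.4644.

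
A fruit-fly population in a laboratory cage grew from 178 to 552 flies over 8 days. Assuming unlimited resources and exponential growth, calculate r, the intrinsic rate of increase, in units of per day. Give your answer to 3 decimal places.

From N(t) = N₀·e^(rt): e^(r·8) = 552/178 = 3.1011.
r·8 = ln(3.1011) = 1.1318, so r = 1.1318/8 = 0.14147.

0.141 per day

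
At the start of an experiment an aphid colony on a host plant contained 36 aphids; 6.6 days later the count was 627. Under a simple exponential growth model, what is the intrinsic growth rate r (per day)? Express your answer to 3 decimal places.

From N(t) = N₀·e^(rt): e^(r·6.6) = 627/36 = 17.417.
r·6.6 = ln(17.417) = 2.8574, so r = 2.8574/6.6 = 0.43294.

0.433 per day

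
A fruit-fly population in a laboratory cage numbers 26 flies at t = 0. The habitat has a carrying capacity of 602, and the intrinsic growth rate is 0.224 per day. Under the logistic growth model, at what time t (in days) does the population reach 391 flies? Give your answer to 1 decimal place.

A = (K − N₀)/N₀ = (602 − 26)/26 = 22.154.
Solve 602/(1 + 22.154·e^(−0.224t)) = 391: 1 + 22.154·e^(−0.224t) = 1.5396, so e^(−0.224t) = 0.0243588.
−0.224·t = ln(0.0243588) = -3.7149, so t = 3.7149/0.224 = 16.584.

16.6 days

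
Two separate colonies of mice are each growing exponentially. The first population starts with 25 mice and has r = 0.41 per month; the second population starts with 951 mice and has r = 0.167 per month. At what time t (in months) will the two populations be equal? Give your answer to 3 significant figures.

15.0 months

Set 25·e^(0.41t) = 951·e^(0.167t).
e^((0.41 − 0.167)t) = 951/25 → e^(0.243·t) = 38.04.
0.243·t = ln(38.04) = 3.6386, so t = 3.6386/0.243 = 14.974.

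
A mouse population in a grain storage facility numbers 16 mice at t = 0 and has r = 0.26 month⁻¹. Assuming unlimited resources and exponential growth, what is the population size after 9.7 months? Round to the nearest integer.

199 mice

N(t) = N₀·e^(rt) = 16 × e^(0.26×9.7) = 16 × e^2.522.
e^2.522 ≈ 12.453, so N ≈ 16 × 12.453 = 199.256.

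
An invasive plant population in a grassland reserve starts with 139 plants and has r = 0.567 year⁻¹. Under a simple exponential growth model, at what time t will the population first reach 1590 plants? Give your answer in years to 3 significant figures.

4.30 years

Set N₀·e^(rt) = 1590: e^(0.567·t) = 1590/139 = 11.439.
0.567·t = ln(11.439) = 2.437, so t = 2.437/0.567 = 4.2981.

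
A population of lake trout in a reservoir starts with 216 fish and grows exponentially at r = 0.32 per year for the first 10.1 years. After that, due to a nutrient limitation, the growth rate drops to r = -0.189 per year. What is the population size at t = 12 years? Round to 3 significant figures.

3820 fish

Phase 1: N(10.1) = 216·e^(0.32×10.1) = 216·e^3.232 = 5471.34.
Phase 2 runs for 12 − 10.1 = 1.9 years at r = -0.189.
N(12) = 5471.34·e^(-0.189×1.9) = 5471.34·e^-0.3591 = 3820.66.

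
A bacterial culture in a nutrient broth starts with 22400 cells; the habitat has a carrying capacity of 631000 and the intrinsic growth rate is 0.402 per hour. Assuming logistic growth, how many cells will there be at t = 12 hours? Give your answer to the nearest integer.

A = (K − N₀)/N₀ = (631000 − 22400)/22400 = 27.17.
N(t) = K/(1 + A·e^(−rt)) = 631000/(1 + 27.17×e^(−0.402×12)).
e^(−4.824) = 0.0080346; denominator = 1 + 27.17×0.0080346 = 1.2183.
N = 631000/1.2183 = 517936.

517936 cells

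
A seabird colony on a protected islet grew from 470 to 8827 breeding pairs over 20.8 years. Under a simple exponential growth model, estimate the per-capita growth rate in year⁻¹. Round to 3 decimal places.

0.141 per year

From N(t) = N₀·e^(rt): e^(r·20.8) = 8827/470 = 18.781.
r·20.8 = ln(18.781) = 2.9328, so r = 2.9328/20.8 = 0.141.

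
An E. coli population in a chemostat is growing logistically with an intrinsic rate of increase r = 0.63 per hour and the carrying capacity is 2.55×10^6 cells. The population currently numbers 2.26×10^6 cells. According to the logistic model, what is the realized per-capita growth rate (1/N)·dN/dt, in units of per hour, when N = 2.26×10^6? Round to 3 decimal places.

(1/N)·dN/dt = r(1 − N/K) = 0.63 × (1 − 2.26×10^6/2.55×10^6).
= 0.63 × 0.11373 = 0.071647.

0.072 per hour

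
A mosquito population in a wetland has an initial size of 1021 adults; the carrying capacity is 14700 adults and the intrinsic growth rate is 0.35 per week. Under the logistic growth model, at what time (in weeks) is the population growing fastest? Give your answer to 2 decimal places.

Logistic growth is fastest at N = K/2 = 7350.
A = (K − N₀)/N₀ = 13.398. Set K/(1 + A·e^(−rt)) = K/2 → A·e^(−rt) = 1.
e^(−0.35t) = 1/13.398 = 0.07464, so t = ln(13.398)/0.35 = 2.5951/0.35 = 7.4145.

7.41 weeks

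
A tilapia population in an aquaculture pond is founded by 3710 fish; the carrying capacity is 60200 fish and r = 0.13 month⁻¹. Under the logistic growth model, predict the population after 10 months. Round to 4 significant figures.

11690 fish

A = (K − N₀)/N₀ = (60200 − 3710)/3710 = 15.226.
N(t) = K/(1 + A·e^(−rt)) = 60200/(1 + 15.226×e^(−0.13×10)).
e^(−1.3) = 0.27253; denominator = 1 + 15.226×0.27253 = 5.1497.
N = 60200/5.1497 = 11690.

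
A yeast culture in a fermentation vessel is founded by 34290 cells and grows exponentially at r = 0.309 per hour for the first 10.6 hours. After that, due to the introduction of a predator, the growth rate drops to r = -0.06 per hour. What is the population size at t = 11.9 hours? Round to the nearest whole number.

839036 cells

Phase 1: N(10.6) = 34290·e^(0.309×10.6) = 34290·e^3.275 = 907101.
Phase 2 runs for 11.9 − 10.6 = 1.3 hours at r = -0.06.
N(11.9) = 907101·e^(-0.06×1.3) = 907101·e^-0.078 = 839036.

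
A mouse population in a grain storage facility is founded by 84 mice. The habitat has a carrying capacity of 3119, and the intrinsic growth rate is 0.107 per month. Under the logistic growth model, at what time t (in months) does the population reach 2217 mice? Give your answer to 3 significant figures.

41.9 months

A = (K − N₀)/N₀ = (3119 − 84)/84 = 36.131.
Solve 3119/(1 + 36.131·e^(−0.107t)) = 2217: 1 + 36.131·e^(−0.107t) = 1.4069, so e^(−0.107t) = 0.0112606.
−0.107·t = ln(0.0112606) = -4.4864, so t = 4.4864/0.107 = 41.929.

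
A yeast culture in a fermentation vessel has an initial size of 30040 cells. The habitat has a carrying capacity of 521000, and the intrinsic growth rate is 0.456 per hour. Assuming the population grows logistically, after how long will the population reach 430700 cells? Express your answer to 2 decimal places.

A = (K − N₀)/N₀ = (521000 − 30040)/30040 = 16.344.
Solve 521000/(1 + 16.344·e^(−0.456t)) = 430700: 1 + 16.344·e^(−0.456t) = 1.2097, so e^(−0.456t) = 0.0128282.
−0.456·t = ln(0.0128282) = -4.3561, so t = 4.3561/0.456 = 9.5529.

9.55 hours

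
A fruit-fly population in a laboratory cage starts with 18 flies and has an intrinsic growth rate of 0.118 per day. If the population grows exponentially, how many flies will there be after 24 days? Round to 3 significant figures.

306 flies

N(t) = N₀·e^(rt) = 18 × e^(0.118×24) = 18 × e^2.832.
e^2.832 ≈ 16.979, so N ≈ 18 × 16.979 = 305.629.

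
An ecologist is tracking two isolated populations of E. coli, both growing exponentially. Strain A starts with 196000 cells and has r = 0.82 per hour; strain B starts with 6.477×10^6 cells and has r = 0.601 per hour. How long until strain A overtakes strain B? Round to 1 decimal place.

16.0 hours

Set 196000·e^(0.82t) = 6.477×10^6·e^(0.601t).
e^((0.82 − 0.601)t) = 6.477×10^6/196000 → e^(0.219·t) = 33.046.
0.219·t = ln(33.046) = 3.4979, so t = 3.4979/0.219 = 15.972.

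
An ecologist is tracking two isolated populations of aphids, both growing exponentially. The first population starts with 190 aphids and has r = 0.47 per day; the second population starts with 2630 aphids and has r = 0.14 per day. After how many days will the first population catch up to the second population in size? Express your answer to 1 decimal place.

8.0 days

Set 190·e^(0.47t) = 2630·e^(0.14t).
e^((0.47 − 0.14)t) = 2630/190 → e^(0.33·t) = 13.842.
0.33·t = ln(13.842) = 2.6277, so t = 2.6277/0.33 = 7.9628.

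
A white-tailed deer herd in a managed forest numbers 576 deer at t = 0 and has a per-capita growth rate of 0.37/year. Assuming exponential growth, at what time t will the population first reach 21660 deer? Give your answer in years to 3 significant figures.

9.80 years

Set N₀·e^(rt) = 21660: e^(0.37·t) = 21660/576 = 37.604.
0.37·t = ln(37.604) = 3.6271, so t = 3.6271/0.37 = 9.803.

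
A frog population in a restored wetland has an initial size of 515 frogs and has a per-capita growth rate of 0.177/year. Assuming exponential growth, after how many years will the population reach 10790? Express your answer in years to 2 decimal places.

Set N₀·e^(rt) = 10790: e^(0.177·t) = 10790/515 = 20.951.
0.177·t = ln(20.951) = 3.0422, so t = 3.0422/0.177 = 17.188.

17.19 years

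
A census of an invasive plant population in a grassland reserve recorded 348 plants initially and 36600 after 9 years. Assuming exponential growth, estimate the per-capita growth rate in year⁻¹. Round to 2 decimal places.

From N(t) = N₀·e^(rt): e^(r·9) = 36600/348 = 105.17.
r·9 = ln(105.17) = 4.6556, so r = 4.6556/9 = 0.51729.

0.52 per year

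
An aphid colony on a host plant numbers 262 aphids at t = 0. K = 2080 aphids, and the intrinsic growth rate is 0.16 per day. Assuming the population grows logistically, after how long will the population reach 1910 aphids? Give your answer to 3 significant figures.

A = (K − N₀)/N₀ = (2080 − 262)/262 = 6.9389.
Solve 2080/(1 + 6.9389·e^(−0.16t)) = 1910: 1 + 6.9389·e^(−0.16t) = 1.089, so e^(−0.16t) = 0.0128269.
−0.16·t = ln(0.0128269) = -4.3562, so t = 4.3562/0.16 = 27.226.

27.2 days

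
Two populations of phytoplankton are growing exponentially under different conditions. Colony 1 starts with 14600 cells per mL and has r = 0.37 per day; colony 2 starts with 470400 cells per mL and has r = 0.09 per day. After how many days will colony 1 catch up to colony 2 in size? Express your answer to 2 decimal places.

Set 14600·e^(0.37t) = 470400·e^(0.09t).
e^((0.37 − 0.09)t) = 470400/14600 → e^(0.28·t) = 32.219.
0.28·t = ln(32.219) = 3.4726, so t = 3.4726/0.28 = 12.402.

12.40 days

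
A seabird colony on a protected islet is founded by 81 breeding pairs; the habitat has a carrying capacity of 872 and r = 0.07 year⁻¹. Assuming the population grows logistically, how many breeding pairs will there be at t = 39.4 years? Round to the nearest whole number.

539 breeding pairs

A = (K − N₀)/N₀ = (872 − 81)/81 = 9.7654.
N(t) = K/(1 + A·e^(−rt)) = 872/(1 + 9.7654×e^(−0.07×39.4)).
e^(−2.758) = 0.063418; denominator = 1 + 9.7654×0.063418 = 1.6193.
N = 872/1.6193 = 538.501.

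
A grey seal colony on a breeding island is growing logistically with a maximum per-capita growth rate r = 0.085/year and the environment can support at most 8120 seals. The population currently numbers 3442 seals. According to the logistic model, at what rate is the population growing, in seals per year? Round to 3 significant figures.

169 seals per year

dN/dt = rN(1 − N/K) = 0.085 × 3442 × (1 − 3442/8120).
1 − 3442/8120 = 0.57611; dN/dt = 0.085 × 3442 × 0.57611 = 168.55.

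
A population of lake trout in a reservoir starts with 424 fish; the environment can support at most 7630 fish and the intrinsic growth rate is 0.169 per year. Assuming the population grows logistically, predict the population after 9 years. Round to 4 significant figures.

A = (K − N₀)/N₀ = (7630 − 424)/424 = 16.995.
N(t) = K/(1 + A·e^(−rt)) = 7630/(1 + 16.995×e^(−0.169×9)).
e^(−1.521) = 0.21849; denominator = 1 + 16.995×0.21849 = 4.7134.
N = 7630/4.7134 = 1618.8.

1619 fish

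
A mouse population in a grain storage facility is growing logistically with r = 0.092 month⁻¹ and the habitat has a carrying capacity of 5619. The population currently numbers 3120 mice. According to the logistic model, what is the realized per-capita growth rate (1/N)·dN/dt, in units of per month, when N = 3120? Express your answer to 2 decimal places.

0.04 per month

(1/N)·dN/dt = r(1 − N/K) = 0.092 × (1 − 3120/5619).
= 0.092 × 0.44474 = 0.040916.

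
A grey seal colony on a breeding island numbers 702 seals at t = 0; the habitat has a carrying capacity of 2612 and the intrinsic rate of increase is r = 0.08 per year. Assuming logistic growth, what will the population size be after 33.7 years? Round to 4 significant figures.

2207 seals

A = (K − N₀)/N₀ = (2612 − 702)/702 = 2.7208.
N(t) = K/(1 + A·e^(−rt)) = 2612/(1 + 2.7208×e^(−0.08×33.7)).
e^(−2.696) = 0.067475; denominator = 1 + 2.7208×0.067475 = 1.1836.
N = 2612/1.1836 = 2206.85.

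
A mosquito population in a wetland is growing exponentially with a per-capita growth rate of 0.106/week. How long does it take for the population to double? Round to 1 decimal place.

6.5 weeks

Doubling time t_d = ln(2)/r = 0.6931/0.106 = 6.5391.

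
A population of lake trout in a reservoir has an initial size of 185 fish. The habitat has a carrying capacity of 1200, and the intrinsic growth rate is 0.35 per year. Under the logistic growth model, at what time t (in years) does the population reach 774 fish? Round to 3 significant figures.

6.57 years

A = (K − N₀)/N₀ = (1200 − 185)/185 = 5.4865.
Solve 1200/(1 + 5.4865·e^(−0.35t)) = 774: 1 + 5.4865·e^(−0.35t) = 1.5504, so e^(−0.35t) = 0.100317.
−0.35·t = ln(0.100317) = -2.2994, so t = 2.2994/0.35 = 6.5698.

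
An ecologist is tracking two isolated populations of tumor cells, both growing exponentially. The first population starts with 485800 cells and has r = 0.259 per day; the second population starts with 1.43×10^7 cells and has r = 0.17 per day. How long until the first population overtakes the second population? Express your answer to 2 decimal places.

Set 485800·e^(0.259t) = 1.43×10^7·e^(0.17t).
e^((0.259 − 0.17)t) = 1.43×10^7/485800 → e^(0.089·t) = 29.436.
0.089·t = ln(29.436) = 3.3822, so t = 3.3822/0.089 = 38.002.

38.00 days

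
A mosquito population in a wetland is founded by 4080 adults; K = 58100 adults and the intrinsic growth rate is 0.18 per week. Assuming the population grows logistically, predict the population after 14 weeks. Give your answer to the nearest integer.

28131 adults

A = (K − N₀)/N₀ = (58100 − 4080)/4080 = 13.24.
N(t) = K/(1 + A·e^(−rt)) = 58100/(1 + 13.24×e^(−0.18×14)).
e^(−2.52) = 0.08046; denominator = 1 + 13.24×0.08046 = 2.0653.
N = 58100/2.0653 = 28131.5.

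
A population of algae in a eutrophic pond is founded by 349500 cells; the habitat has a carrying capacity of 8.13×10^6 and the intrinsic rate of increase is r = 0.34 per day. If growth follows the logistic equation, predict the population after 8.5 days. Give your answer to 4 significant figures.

A = (K − N₀)/N₀ = (8.13×10^6 − 349500)/349500 = 22.262.
N(t) = K/(1 + A·e^(−rt)) = 8.13×10^6/(1 + 22.262×e^(−0.34×8.5)).
e^(−2.89) = 0.055576; denominator = 1 + 22.262×0.055576 = 2.2372.
N = 8.13×10^6/2.2372 = 3.633963×10^6.

3634000 cells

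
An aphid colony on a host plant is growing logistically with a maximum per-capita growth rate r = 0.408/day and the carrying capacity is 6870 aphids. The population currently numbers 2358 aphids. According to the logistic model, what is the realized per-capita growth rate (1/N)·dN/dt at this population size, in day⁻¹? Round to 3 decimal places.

0.268 per day

(1/N)·dN/dt = r(1 − N/K) = 0.408 × (1 − 2358/6870).
= 0.408 × 0.65677 = 0.26796.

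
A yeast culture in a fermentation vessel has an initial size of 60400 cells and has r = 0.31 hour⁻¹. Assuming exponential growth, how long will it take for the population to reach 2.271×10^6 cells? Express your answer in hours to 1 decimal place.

Set N₀·e^(rt) = 2.271×10^6: e^(0.31·t) = 2.271×10^6/60400 = 37.599.
0.31·t = ln(37.599) = 3.627, so t = 3.627/0.31 = 11.7.

11.7 hours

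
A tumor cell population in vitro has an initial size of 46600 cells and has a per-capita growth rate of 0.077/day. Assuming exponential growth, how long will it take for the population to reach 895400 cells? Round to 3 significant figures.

38.4 days

Set N₀·e^(rt) = 895400: e^(0.077·t) = 895400/46600 = 19.215.
0.077·t = ln(19.215) = 2.9557, so t = 2.9557/0.077 = 38.385.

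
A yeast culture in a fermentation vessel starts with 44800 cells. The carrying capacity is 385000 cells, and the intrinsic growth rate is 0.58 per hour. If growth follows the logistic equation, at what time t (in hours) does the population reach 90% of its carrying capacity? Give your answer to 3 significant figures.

7.28 hours

A = (K − N₀)/N₀ = (385000 − 44800)/44800 = 7.5938.
Solve 385000/(1 + 7.5938·e^(−0.58t)) = 346500: 1 + 7.5938·e^(−0.58t) = 1.1111, so e^(−0.58t) = 0.0146319.
−0.58·t = ln(0.0146319) = -4.2246, so t = 4.2246/0.58 = 7.2837.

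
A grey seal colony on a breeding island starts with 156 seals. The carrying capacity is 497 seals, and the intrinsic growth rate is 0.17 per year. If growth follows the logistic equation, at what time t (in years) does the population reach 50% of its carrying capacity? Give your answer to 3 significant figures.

A = (K − N₀)/N₀ = (497 − 156)/156 = 2.1859.
Solve 497/(1 + 2.1859·e^(−0.17t)) = 248.5: 1 + 2.1859·e^(−0.17t) = 2, so e^(−0.17t) = 0.457478.
−0.17·t = ln(0.457478) = -0.78203, so t = 0.78203/0.17 = 4.6002.

4.60 years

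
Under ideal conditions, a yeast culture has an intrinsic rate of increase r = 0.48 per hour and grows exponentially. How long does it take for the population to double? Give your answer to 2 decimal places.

1.44 hours

Doubling time t_d = ln(2)/r = 0.6931/0.48 = 1.4441.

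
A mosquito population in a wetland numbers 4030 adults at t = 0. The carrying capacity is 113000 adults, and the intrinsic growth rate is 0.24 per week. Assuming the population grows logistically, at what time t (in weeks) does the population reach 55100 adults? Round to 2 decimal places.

13.53 weeks

A = (K − N₀)/N₀ = (113000 − 4030)/4030 = 27.04.
Solve 113000/(1 + 27.04·e^(−0.24t)) = 55100: 1 + 27.04·e^(−0.24t) = 2.0508, so e^(−0.24t) = 0.038862.
−0.24·t = ln(0.038862) = -3.2477, so t = 3.2477/0.24 = 13.532.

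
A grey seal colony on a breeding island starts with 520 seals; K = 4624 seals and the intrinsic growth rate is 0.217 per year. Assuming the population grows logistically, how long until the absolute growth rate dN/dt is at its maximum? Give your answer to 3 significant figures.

Logistic growth is fastest at N = K/2 = 2312.
A = (K − N₀)/N₀ = 7.8923. Set K/(1 + A·e^(−rt)) = K/2 → A·e^(−rt) = 1.
e^(−0.217t) = 1/7.8923 = 0.126706, so t = ln(7.8923)/0.217 = 2.0659/0.217 = 9.5202.

9.52 years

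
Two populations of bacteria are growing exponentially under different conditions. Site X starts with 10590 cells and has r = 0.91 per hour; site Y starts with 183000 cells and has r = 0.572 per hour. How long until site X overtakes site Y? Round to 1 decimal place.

8.4 hours

Set 10590·e^(0.91t) = 183000·e^(0.572t).
e^((0.91 − 0.572)t) = 183000/10590 → e^(0.338·t) = 17.28.
0.338·t = ln(17.28) = 2.8496, so t = 2.8496/0.338 = 8.4307.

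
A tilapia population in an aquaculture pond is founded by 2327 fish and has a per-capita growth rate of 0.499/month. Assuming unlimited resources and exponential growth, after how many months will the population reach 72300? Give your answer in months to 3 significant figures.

6.89 months

Set N₀·e^(rt) = 72300: e^(0.499·t) = 72300/2327 = 31.07.
0.499·t = ln(31.07) = 3.4362, so t = 3.4362/0.499 = 6.8863.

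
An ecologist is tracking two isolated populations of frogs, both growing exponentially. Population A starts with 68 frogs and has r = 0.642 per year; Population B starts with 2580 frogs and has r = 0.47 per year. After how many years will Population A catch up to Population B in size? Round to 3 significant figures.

Set 68·e^(0.642t) = 2580·e^(0.47t).
e^((0.642 − 0.47)t) = 2580/68 → e^(0.172·t) = 37.941.
0.172·t = ln(37.941) = 3.636, so t = 3.636/0.172 = 21.14.

21.1 years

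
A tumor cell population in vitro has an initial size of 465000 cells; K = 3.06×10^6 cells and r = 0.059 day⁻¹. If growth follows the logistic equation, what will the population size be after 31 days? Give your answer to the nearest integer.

A = (K − N₀)/N₀ = (3.06×10^6 − 465000)/465000 = 5.5806.
N(t) = K/(1 + A·e^(−rt)) = 3.06×10^6/(1 + 5.5806×e^(−0.059×31)).
e^(−1.829) = 0.16057; denominator = 1 + 5.5806×0.16057 = 1.8961.
N = 3.06×10^6/1.8961 = 1.613833×10^6.

1613833 cells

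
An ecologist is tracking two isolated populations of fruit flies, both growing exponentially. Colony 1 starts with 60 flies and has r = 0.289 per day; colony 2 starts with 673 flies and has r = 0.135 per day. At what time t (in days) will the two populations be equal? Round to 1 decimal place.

Set 60·e^(0.289t) = 673·e^(0.135t).
e^((0.289 − 0.135)t) = 673/60 → e^(0.154·t) = 11.217.
0.154·t = ln(11.217) = 2.4174, so t = 2.4174/0.154 = 15.697.

15.7 days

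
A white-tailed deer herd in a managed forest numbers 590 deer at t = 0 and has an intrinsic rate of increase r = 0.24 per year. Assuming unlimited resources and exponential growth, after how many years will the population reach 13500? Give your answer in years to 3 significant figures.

Set N₀·e^(rt) = 13500: e^(0.24·t) = 13500/590 = 22.881.
0.24·t = ln(22.881) = 3.1303, so t = 3.1303/0.24 = 13.043.

13.0 years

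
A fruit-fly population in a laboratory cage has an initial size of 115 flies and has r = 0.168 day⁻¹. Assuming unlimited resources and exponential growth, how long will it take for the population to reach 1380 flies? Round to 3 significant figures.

14.8 days

Set N₀·e^(rt) = 1380: e^(0.168·t) = 1380/115 = 12.
0.168·t = ln(12) = 2.4849, so t = 2.4849/0.168 = 14.791.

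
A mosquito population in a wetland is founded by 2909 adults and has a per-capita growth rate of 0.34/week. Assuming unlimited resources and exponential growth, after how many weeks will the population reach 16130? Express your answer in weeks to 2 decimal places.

5.04 weeks

Set N₀·e^(rt) = 16130: e^(0.34·t) = 16130/2909 = 5.5449.
0.34·t = ln(5.5449) = 1.7129, so t = 1.7129/0.34 = 5.0379.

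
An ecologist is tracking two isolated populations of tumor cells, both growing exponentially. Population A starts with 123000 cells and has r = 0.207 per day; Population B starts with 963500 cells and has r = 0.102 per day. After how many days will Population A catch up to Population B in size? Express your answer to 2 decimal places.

19.60 days

Set 123000·e^(0.207t) = 963500·e^(0.102t).
e^((0.207 − 0.102)t) = 963500/123000 → e^(0.105·t) = 7.8333.
0.105·t = ln(7.8333) = 2.0584, so t = 2.0584/0.105 = 19.604.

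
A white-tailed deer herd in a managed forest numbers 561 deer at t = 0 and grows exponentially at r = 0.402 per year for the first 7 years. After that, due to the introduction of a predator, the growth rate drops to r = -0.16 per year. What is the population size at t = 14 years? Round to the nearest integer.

Phase 1: N(7) = 561·e^(0.402×7) = 561·e^2.814 = 9355.51.
Phase 2 runs for 14 − 7 = 7 years at r = -0.16.
N(14) = 9355.51·e^(-0.16×7) = 9355.51·e^-1.12 = 3052.51.

3053 deer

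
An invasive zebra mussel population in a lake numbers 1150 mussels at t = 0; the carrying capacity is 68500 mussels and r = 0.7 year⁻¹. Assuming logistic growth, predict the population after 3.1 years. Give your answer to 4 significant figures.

A = (K − N₀)/N₀ = (68500 − 1150)/1150 = 58.565.
N(t) = K/(1 + A·e^(−rt)) = 68500/(1 + 58.565×e^(−0.7×3.1)).
e^(−2.17) = 0.11418; denominator = 1 + 58.565×0.11418 = 7.6868.
N = 68500/7.6868 = 8911.34.

8911 mussels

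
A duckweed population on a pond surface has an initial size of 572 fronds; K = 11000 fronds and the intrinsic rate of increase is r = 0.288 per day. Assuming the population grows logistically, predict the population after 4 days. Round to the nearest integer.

1627 fronds

A = (K − N₀)/N₀ = (11000 − 572)/572 = 18.231.
N(t) = K/(1 + A·e^(−rt)) = 11000/(1 + 18.231×e^(−0.288×4)).
e^(−1.152) = 0.316; denominator = 1 + 18.231×0.316 = 6.761.
N = 11000/6.761 = 1626.98.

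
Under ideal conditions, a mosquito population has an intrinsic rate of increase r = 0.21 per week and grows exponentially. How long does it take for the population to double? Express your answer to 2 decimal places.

Doubling time t_d = ln(2)/r = 0.6931/0.21 = 3.3007.

3.30 weeks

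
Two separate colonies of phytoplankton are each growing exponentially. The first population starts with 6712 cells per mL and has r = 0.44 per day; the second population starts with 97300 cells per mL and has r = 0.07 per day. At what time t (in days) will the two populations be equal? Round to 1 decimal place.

Set 6712·e^(0.44t) = 97300·e^(0.07t).
e^((0.44 − 0.07)t) = 97300/6712 → e^(0.37·t) = 14.496.
0.37·t = ln(14.496) = 2.6739, so t = 2.6739/0.37 = 7.2268.

7.2 days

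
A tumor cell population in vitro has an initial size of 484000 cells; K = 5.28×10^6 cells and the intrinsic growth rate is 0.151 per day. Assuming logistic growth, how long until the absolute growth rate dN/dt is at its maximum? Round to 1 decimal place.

15.2 days

Logistic growth is fastest at N = K/2 = 2.64×10^6.
A = (K − N₀)/N₀ = 9.9091. Set K/(1 + A·e^(−rt)) = K/2 → A·e^(−rt) = 1.
e^(−0.151t) = 1/9.9091 = 0.100917, so t = ln(9.9091)/0.151 = 2.2935/0.151 = 15.188.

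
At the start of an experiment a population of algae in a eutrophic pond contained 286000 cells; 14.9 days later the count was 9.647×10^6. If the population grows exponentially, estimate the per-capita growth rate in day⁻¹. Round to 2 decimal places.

From N(t) = N₀·e^(rt): e^(r·14.9) = 9.647×10^6/286000 = 33.731.
r·14.9 = ln(33.731) = 3.5184, so r = 3.5184/14.9 = 0.23613.

0.24 per day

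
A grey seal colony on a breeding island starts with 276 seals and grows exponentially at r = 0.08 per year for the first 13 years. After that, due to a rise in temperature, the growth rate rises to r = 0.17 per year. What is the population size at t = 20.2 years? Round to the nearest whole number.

Phase 1: N(13) = 276·e^(0.08×13) = 276·e^1.04 = 780.864.
Phase 2 runs for 20.2 − 13 = 7.2 years at r = 0.17.
N(20.2) = 780.864·e^(0.17×7.2) = 780.864·e^1.224 = 2655.53.

2656 seals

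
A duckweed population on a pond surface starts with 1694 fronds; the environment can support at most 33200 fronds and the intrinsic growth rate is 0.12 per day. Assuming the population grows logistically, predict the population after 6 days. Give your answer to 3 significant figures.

A = (K − N₀)/N₀ = (33200 − 1694)/1694 = 18.599.
N(t) = K/(1 + A·e^(−rt)) = 33200/(1 + 18.599×e^(−0.12×6)).
e^(−0.72) = 0.48675; denominator = 1 + 18.599×0.48675 = 10.053.
N = 33200/10.053 = 3302.53.

3300 fronds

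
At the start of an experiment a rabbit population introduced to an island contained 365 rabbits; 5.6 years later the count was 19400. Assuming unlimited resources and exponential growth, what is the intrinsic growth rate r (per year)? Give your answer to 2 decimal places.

0.71 per year

From N(t) = N₀·e^(rt): e^(r·5.6) = 19400/365 = 53.151.
r·5.6 = ln(53.151) = 3.9731, so r = 3.9731/5.6 = 0.70949.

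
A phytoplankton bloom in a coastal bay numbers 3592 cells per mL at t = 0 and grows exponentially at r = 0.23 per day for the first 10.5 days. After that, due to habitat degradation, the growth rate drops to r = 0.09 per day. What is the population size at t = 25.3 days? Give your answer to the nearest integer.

152278 cells per mL

Phase 1: N(10.5) = 3592·e^(0.23×10.5) = 3592·e^2.415 = 40193.7.
Phase 2 runs for 25.3 − 10.5 = 14.8 days at r = 0.09.
N(25.3) = 40193.7·e^(0.09×14.8) = 40193.7·e^1.332 = 152278.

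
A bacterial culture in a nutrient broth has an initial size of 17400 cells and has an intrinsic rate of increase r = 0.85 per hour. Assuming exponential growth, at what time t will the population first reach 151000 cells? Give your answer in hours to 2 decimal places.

Set N₀·e^(rt) = 151000: e^(0.85·t) = 151000/17400 = 8.6782.
0.85·t = ln(8.6782) = 2.1608, so t = 2.1608/0.85 = 2.5421.

2.54 hours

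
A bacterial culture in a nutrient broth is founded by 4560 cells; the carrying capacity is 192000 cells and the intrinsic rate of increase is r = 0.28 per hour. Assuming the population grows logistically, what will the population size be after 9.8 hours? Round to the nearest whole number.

A = (K − N₀)/N₀ = (192000 − 4560)/4560 = 41.105.
N(t) = K/(1 + A·e^(−rt)) = 192000/(1 + 41.105×e^(−0.28×9.8)).
e^(−2.744) = 0.064313; denominator = 1 + 41.105×0.064313 = 3.6436.
N = 192000/3.6436 = 52695.3.

52695 cells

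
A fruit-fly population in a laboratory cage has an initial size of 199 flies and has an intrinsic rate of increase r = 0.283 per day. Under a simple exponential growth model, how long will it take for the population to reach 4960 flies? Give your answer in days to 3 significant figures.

11.4 days

Set N₀·e^(rt) = 4960: e^(0.283·t) = 4960/199 = 24.925.
0.283·t = ln(24.925) = 3.2159, so t = 3.2159/0.283 = 11.363.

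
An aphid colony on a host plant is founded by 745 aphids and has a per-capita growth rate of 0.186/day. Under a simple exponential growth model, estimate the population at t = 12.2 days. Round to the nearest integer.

7205 aphids

N(t) = N₀·e^(rt) = 745 × e^(0.186×12.2) = 745 × e^2.269.
e^2.269 ≈ 9.6717, so N ≈ 745 × 9.6717 = 7205.39.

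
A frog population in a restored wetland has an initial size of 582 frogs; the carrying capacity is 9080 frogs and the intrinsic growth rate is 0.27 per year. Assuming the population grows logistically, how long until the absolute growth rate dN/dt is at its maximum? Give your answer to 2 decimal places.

Logistic growth is fastest at N = K/2 = 4540.
A = (K − N₀)/N₀ = 14.601. Set K/(1 + A·e^(−rt)) = K/2 → A·e^(−rt) = 1.
e^(−0.27t) = 1/14.601 = 0.0684867, so t = ln(14.601)/0.27 = 2.6811/0.27 = 9.9301.

9.93 years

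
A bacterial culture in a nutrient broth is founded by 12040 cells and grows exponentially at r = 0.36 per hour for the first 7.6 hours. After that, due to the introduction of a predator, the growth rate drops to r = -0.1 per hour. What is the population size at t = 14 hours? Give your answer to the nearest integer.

Phase 1: N(7.6) = 12040·e^(0.36×7.6) = 12040·e^2.736 = 185719.
Phase 2 runs for 14 − 7.6 = 6.4 hours at r = -0.1.
N(14) = 185719·e^(-0.1×6.4) = 185719·e^-0.64 = 97928.2.

97928 cells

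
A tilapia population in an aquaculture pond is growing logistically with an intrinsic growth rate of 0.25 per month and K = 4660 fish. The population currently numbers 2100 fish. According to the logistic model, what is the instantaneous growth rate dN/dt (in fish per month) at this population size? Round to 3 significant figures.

dN/dt = rN(1 − N/K) = 0.25 × 2100 × (1 − 2100/4660).
1 − 2100/4660 = 0.54936; dN/dt = 0.25 × 2100 × 0.54936 = 288.41.

288 fish per month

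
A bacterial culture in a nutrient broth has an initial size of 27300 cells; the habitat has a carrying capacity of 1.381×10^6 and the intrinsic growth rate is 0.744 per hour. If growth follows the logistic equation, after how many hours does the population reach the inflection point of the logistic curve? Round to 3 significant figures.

Logistic growth is fastest at N = K/2 = 690500.
A = (K − N₀)/N₀ = 49.586. Set K/(1 + A·e^(−rt)) = K/2 → A·e^(−rt) = 1.
e^(−0.744t) = 1/49.586 = 0.0201669, so t = ln(49.586)/0.744 = 3.9037/0.744 = 5.2469.

5.25 hours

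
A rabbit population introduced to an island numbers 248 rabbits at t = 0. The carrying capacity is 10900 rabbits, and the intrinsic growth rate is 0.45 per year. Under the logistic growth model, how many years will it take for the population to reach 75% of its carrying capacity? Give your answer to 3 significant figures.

A = (K − N₀)/N₀ = (10900 − 248)/248 = 42.952.
Solve 10900/(1 + 42.952·e^(−0.45t)) = 8175: 1 + 42.952·e^(−0.45t) = 1.3333, so e^(−0.45t) = 0.00776067.
−0.45·t = ln(0.00776067) = -4.8587, so t = 4.8587/0.45 = 10.797.

10.8 years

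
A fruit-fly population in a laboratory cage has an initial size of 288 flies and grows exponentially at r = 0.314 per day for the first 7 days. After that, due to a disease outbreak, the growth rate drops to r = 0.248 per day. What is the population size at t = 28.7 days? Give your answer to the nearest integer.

Phase 1: N(7) = 288·e^(0.314×7) = 288·e^2.198 = 2594.01.
Phase 2 runs for 28.7 − 7 = 21.7 days at r = 0.248.
N(28.7) = 2594.01·e^(0.248×21.7) = 2594.01·e^5.382 = 563860.

563860 flies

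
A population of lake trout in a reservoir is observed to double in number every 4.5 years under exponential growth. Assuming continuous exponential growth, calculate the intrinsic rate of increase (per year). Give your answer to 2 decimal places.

r = ln(2)/t_d = 0.6931/4.5 = 0.15403.

0.15 per year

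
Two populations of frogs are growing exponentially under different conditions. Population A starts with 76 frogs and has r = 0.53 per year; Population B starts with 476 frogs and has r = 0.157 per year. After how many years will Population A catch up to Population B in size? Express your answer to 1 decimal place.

Set 76·e^(0.53t) = 476·e^(0.157t).
e^((0.53 − 0.157)t) = 476/76 → e^(0.373·t) = 6.2632.
0.373·t = ln(6.2632) = 1.8347, so t = 1.8347/0.373 = 4.9187.

4.9 years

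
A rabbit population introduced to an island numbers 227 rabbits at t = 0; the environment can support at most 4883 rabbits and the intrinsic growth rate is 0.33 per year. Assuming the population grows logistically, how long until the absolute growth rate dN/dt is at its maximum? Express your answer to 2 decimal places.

9.15 years

Logistic growth is fastest at N = K/2 = 2441.5.
A = (K − N₀)/N₀ = 20.511. Set K/(1 + A·e^(−rt)) = K/2 → A·e^(−rt) = 1.
e^(−0.33t) = 1/20.511 = 0.0487543, so t = ln(20.511)/0.33 = 3.021/0.33 = 9.1544.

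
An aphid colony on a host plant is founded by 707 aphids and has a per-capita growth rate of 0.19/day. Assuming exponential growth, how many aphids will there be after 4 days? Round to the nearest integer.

1512 aphids

N(t) = N₀·e^(rt) = 707 × e^(0.19×4) = 707 × e^0.76.
e^0.76 ≈ 2.1383, so N ≈ 707 × 2.1383 = 1511.76.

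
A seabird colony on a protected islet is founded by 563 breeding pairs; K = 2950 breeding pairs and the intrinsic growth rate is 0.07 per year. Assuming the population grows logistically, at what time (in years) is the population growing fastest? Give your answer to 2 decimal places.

20.64 years

Logistic growth is fastest at N = K/2 = 1475.
A = (K − N₀)/N₀ = 4.2398. Set K/(1 + A·e^(−rt)) = K/2 → A·e^(−rt) = 1.
e^(−0.07t) = 1/4.2398 = 0.235861, so t = ln(4.2398)/0.07 = 1.4445/0.07 = 20.636.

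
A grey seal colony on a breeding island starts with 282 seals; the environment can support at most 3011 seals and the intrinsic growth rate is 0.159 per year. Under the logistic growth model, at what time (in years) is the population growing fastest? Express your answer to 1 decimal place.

14.3 years

Logistic growth is fastest at N = K/2 = 1505.5.
A = (K − N₀)/N₀ = 9.6773. Set K/(1 + A·e^(−rt)) = K/2 → A·e^(−rt) = 1.
e^(−0.159t) = 1/9.6773 = 0.103335, so t = ln(9.6773)/0.159 = 2.2698/0.159 = 14.275.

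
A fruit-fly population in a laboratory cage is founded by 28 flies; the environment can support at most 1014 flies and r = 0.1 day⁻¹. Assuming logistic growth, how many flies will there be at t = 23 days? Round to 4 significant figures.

223.8 flies

A = (K − N₀)/N₀ = (1014 − 28)/28 = 35.214.
N(t) = K/(1 + A·e^(−rt)) = 1014/(1 + 35.214×e^(−0.1×23)).
e^(−2.3) = 0.10026; denominator = 1 + 35.214×0.10026 = 4.5305.
N = 1014/4.5305 = 223.814.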